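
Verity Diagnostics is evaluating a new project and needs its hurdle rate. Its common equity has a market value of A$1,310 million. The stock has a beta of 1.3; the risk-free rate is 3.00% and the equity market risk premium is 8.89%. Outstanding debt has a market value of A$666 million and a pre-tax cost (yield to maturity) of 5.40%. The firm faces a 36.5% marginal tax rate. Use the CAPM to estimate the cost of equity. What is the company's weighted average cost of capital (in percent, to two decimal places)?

10.81%

Cost of equity via CAPM: Re = 3.0% + 1.3 × 8.89% = 14.5570%.
Total capital V = 1310 + 666 = 1976.
Equity: weight = 1310/1976 = 0.6630; cost = 14.557%.
Debt: weight = 666/1976 = 0.3370; after-tax cost = 5.4% × (1 − 36.5%) = 3.4290%.
WACC = 0.6630 × 14.5570% + 0.3370 × 3.4290% = 10.8064%.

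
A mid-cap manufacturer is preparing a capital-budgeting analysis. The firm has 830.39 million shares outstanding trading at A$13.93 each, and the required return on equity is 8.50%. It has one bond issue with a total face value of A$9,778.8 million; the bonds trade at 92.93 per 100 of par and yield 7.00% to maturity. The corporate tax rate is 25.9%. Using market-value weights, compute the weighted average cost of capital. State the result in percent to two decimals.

7.04%

Market value of equity E = 13.93 × 830.39m = 11567.3327m. Market value of debt D = 9778.8m × 92.93/100 = 9087.43884m.
Total capital V = 11567.3327 + 9087.43884 = 20654.77154.
Equity: weight = 11567.3327/20654.77154 = 0.5600; cost = 8.5%.
Bonds outstanding: weight = 9087.43884/20654.77154 = 0.4400; after-tax cost = 7% × (1 − 25.9%) = 5.1870%.
WACC = 0.5600 × 8.5000% + 0.4400 × 5.1870% = 7.0424%.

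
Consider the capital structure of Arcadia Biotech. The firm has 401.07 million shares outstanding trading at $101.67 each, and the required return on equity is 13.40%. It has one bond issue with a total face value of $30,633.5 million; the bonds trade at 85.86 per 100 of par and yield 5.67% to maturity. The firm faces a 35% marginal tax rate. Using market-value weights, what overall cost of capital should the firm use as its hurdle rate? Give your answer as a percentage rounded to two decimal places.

9.59%

Market value of equity E = 101.67 × 401.07m = 40776.7869m. Market value of debt D = 30633.5m × 85.86/100 = 26301.9231m.
Total capital V = 40776.7869 + 26301.9231 = 67078.71.
Equity: weight = 40776.7869/67078.71 = 0.6079; cost = 13.4%.
Bonds outstanding: weight = 26301.9231/67078.71 = 0.3921; after-tax cost = 5.67% × (1 − 35%) = 3.6855%.
WACC = 0.6079 × 13.4000% + 0.3921 × 3.6855% = 9.5909%.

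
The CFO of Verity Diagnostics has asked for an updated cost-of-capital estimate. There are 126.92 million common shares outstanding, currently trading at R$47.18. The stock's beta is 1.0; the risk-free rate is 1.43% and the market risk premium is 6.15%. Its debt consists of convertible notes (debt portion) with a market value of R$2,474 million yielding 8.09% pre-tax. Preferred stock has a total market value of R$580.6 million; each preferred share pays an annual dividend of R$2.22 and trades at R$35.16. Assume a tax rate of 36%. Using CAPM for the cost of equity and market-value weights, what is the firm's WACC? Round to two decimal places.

6.84%

Cost of equity via CAPM: Re = 1.43% + 1.0 × 6.15% = 7.5800%.
Cost of preferred: Rp = 2.22 / 35.16 = 6.3140%.
Market value of equity E = 47.18 × 126.92m = 5988.0856m.
Total capital V = 5988.0856 + 580.6 + 2474 = 9042.6856.
Equity: weight = 5988.0856/9042.6856 = 0.6622; cost = 7.58%.
Preferred: weight = 580.6/9042.6856 = 0.0642; cost = 6.314%.
Convertible notes (debt portion): weight = 2474/9042.6856 = 0.2736; after-tax cost = 8.09% × (1 − 36%) = 5.1776%.
WACC = 0.6622 × 7.5800% + 0.0642 × 6.3140% + 0.2736 × 5.1776% = 6.8414%.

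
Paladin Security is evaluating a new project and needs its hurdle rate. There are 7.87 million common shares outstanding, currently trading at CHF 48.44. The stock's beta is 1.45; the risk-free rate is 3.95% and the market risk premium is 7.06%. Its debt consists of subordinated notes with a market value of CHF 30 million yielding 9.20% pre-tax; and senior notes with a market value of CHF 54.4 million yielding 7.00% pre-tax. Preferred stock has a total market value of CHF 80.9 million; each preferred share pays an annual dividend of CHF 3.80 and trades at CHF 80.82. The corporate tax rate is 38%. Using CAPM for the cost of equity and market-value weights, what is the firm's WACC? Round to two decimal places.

11.34%

Cost of equity via CAPM: Re = 3.95% + 1.45 × 7.06% = 14.1870%.
Cost of preferred: Rp = 3.8 / 80.82 = 4.7018%.
Market value of equity E = 48.44 × 7.87m = 381.2228m.
Total capital V = 381.2228 + 80.9 + 30 + 54.4 = 546.5228.
Equity: weight = 381.2228/546.5228 = 0.6975; cost = 14.187%.
Preferred: weight = 80.9/546.5228 = 0.1480; cost = 4.7018%.
Subordinated notes: weight = 30/546.5228 = 0.0549; after-tax cost = 9.2% × (1 − 38%) = 5.7040%.
Senior notes: weight = 54.4/546.5228 = 0.0995; after-tax cost = 7% × (1 − 38%) = 4.3400%.
WACC = 0.6975 × 14.1870% + 0.1480 × 4.7018% + 0.0549 × 5.7040% + 0.0995 × 4.3400% = 11.3371%.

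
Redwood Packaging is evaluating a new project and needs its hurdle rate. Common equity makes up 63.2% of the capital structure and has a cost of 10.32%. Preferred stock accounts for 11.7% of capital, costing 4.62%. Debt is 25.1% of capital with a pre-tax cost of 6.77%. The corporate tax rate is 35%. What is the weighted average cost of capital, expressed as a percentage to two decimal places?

8.17%

After-tax cost of debt = 6.77% × (1 − 35%) = 4.4005%.
WACC = 0.632 × 10.3200% + 0.117 × 4.6200% + 0.251 × 4.4005% = 8.1673%.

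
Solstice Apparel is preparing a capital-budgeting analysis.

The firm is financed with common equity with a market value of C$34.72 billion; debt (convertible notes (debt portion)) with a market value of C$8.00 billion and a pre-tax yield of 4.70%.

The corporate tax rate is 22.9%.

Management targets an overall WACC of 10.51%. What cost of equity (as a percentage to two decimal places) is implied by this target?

12.10%

Total capital V = 34.72 + 8 = 42.72.
Equity weight = 34.72/42.72 = 0.8127.
Convertible notes (debt portion) weight = 8/42.72 = 0.1873.
Debt contribution = 0.1873 × 4.7% × (1 − 22.9%) = 0.6786%.
Required equity contribution = 10.51% − 0.6786% = 9.8314%.
Re = 9.8314% / 0.8127 = 12.0967%.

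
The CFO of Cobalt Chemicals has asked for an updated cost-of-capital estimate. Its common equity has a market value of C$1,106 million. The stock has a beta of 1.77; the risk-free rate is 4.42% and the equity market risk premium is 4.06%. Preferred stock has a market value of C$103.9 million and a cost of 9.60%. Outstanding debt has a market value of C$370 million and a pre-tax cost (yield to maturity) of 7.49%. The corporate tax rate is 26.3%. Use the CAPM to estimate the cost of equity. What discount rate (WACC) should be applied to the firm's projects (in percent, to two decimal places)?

Cost of equity via CAPM: Re = 4.42% + 1.77 × 4.06% = 11.6062%.
Total capital V = 1106 + 103.9 + 370 = 1579.9.
Equity: weight = 1106/1579.9 = 0.7000; cost = 11.6062%.
Preferred: weight = 103.9/1579.9 = 0.0658; cost = 9.6%.
Debt: weight = 370/1579.9 = 0.2342; after-tax cost = 7.49% × (1 − 26.3%) = 5.5201%.
WACC = 0.7000 × 11.6062% + 0.0658 × 9.6000% + 0.2342 × 5.5201% = 10.0490%.

10.05%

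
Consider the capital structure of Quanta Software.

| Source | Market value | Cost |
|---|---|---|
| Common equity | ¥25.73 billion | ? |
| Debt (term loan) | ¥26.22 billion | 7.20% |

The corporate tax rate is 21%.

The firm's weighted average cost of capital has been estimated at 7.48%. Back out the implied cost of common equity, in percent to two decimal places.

Total capital V = 25.73 + 26.22 = 51.95.
Equity weight = 25.73/51.95 = 0.4953.
Term loan weight = 26.22/51.95 = 0.5047.
Debt contribution = 0.5047 × 7.2% × (1 − 21%) = 2.8708%.
Required equity contribution = 7.48% − 2.8708% = 4.6092%.
Re = 4.6092% / 0.4953 = 9.3061%.

9.31%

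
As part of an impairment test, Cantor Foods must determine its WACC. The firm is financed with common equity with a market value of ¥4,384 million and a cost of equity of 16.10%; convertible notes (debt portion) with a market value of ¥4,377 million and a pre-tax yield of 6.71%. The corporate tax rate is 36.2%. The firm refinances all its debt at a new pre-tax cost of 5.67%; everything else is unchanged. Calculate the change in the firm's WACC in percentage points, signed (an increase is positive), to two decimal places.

Current WACC:
Total capital V = 4384 + 4377 = 8761.
Equity: weight = 4384/8761 = 0.5004; cost = 16.1%.
Convertible notes (debt portion): weight = 4377/8761 = 0.4996; after-tax cost = 6.71% × (1 − 36.2%) = 4.2810%.
WACC = 0.5004 × 16.1000% + 0.4996 × 4.2810% = 10.1952%.
After the change:
Total capital V = 4384 + 4377 = 8761.
Equity: weight = 4384/8761 = 0.5004; cost = 16.1%.
Convertible notes (debt portion): weight = 4377/8761 = 0.4996; after-tax cost = 5.67% × (1 − 36.2%) = 3.6175%.
WACC = 0.5004 × 16.1000% + 0.4996 × 3.6175% = 9.8637%.
Change in WACC = 9.8637% − 10.1952% = -0.3315 pp.

-0.33 pp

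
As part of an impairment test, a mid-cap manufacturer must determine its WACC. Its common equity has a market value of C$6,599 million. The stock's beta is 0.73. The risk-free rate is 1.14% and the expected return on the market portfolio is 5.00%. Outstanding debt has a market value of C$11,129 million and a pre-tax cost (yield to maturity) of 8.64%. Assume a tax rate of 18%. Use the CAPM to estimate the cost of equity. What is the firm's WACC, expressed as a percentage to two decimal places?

5.92%

Market risk premium = 5.0% − 1.14% = 3.86%.
Cost of equity via CAPM: Re = 1.14% + 0.73 × 3.86% = 3.9578%.
Total capital V = 6599 + 11129 = 17728.
Equity: weight = 6599/17728 = 0.3722; cost = 3.9578%.
Debt: weight = 11129/17728 = 0.6278; after-tax cost = 8.64% × (1 − 18%) = 7.0848%.
WACC = 0.3722 × 3.9578% + 0.6278 × 7.0848% = 5.9208%.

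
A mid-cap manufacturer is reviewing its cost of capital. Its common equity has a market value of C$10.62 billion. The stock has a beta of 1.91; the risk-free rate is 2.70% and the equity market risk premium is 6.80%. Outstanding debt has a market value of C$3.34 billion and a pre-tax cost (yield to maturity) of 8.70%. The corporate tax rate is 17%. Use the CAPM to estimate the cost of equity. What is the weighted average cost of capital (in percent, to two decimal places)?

13.66%

Cost of equity via CAPM: Re = 2.7% + 1.91 × 6.8% = 15.6880%.
Total capital V = 10.62 + 3.34 = 13.96.
Equity: weight = 10.62/13.96 = 0.7607; cost = 15.688%.
Debt: weight = 3.34/13.96 = 0.2393; after-tax cost = 8.7% × (1 − 17%) = 7.2210%.
WACC = 0.7607 × 15.6880% + 0.2393 × 7.2210% = 13.6622%.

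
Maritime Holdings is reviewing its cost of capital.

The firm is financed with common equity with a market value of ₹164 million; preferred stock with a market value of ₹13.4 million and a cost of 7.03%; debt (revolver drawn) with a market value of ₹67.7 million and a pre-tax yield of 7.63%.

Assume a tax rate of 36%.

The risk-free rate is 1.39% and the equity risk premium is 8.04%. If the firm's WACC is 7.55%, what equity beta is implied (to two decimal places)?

0.91

Total capital V = 164 + 13.4 + 67.7 = 245.1.
Equity weight = 164/245.1 = 0.6691.
Preferred weight = 13.4/245.1 = 0.0547.
Revolver drawn weight = 67.7/245.1 = 0.2762.
Debt contribution = 0.2762 × 7.63% × (1 − 36%) = 1.3488%.
Preferred contribution = 0.0547 × 7.03% = 0.3843%.
Required equity contribution = 7.55% − 1.7331% = 5.8169%  ⇒  Re = 8.6934%.
CAPM: 8.6934% = 1.39% + β × 8.04%  ⇒  β = 0.9084.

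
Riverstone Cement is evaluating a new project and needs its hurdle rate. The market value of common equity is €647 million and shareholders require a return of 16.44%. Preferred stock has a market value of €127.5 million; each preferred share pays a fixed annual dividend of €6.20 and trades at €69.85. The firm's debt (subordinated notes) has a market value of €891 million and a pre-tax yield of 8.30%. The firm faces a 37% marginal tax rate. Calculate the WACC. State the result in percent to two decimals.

9.86%

Cost of preferred: Rp = 6.2 / 69.85 = 8.8762%.
Total capital V = 647 + 127.5 + 891 = 1665.5.
Equity: weight = 647/1665.5 = 0.3885; cost = 16.44%.
Preferred: weight = 127.5/1665.5 = 0.0766; cost = 8.8762%.
Subordinated notes: weight = 891/1665.5 = 0.5350; after-tax cost = 8.3% × (1 − 37%) = 5.2290%.
WACC = 0.3885 × 16.4400% + 0.0766 × 8.8762% + 0.5350 × 5.2290% = 9.8634%.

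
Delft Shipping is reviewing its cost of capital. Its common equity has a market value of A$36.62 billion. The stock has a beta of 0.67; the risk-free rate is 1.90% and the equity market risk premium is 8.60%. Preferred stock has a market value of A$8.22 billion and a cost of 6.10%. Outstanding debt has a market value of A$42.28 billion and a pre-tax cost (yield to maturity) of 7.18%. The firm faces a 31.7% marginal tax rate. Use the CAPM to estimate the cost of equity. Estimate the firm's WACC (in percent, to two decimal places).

6.18%

Cost of equity via CAPM: Re = 1.9% + 0.67 × 8.6% = 7.6620%.
Total capital V = 36.62 + 8.22 + 42.28 = 87.12.
Equity: weight = 36.62/87.12 = 0.4203; cost = 7.662%.
Preferred: weight = 8.22/87.12 = 0.0944; cost = 6.1%.
Debt: weight = 42.28/87.12 = 0.4853; after-tax cost = 7.18% × (1 − 31.7%) = 4.9039%.
WACC = 0.4203 × 7.6620% + 0.0944 × 6.1000% + 0.4853 × 4.9039% = 6.1761%.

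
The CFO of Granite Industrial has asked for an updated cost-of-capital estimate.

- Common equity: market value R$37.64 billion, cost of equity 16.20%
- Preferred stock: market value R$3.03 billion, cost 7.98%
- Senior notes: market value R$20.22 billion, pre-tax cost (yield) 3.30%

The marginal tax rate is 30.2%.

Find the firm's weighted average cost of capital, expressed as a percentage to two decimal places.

Total capital V = 37.64 + 3.03 + 20.22 = 60.89.
Equity: weight = 37.64/60.89 = 0.6182; cost = 16.2%.
Preferred: weight = 3.03/60.89 = 0.0498; cost = 7.98%.
Senior notes: weight = 20.22/60.89 = 0.3321; after-tax cost = 3.3% × (1 − 30.2%) = 2.3034%.
WACC = 0.6182 × 16.2000% + 0.0498 × 7.9800% + 0.3321 × 2.3034% = 11.1763%.

11.18%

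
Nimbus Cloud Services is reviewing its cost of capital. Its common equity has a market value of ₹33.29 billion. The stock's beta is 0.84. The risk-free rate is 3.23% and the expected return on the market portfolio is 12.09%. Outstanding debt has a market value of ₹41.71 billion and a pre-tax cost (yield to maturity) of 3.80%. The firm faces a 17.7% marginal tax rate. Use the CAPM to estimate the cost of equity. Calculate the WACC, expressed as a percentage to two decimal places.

Market risk premium = 12.09% − 3.23% = 8.86%.
Cost of equity via CAPM: Re = 3.23% + 0.84 × 8.86% = 10.6724%.
Total capital V = 33.29 + 41.71 = 75.
Equity: weight = 33.29/75 = 0.4439; cost = 10.6724%.
Debt: weight = 41.71/75 = 0.5561; after-tax cost = 3.8% × (1 − 17.7%) = 3.1274%.
WACC = 0.4439 × 10.6724% + 0.5561 × 3.1274% = 6.4764%.

6.48%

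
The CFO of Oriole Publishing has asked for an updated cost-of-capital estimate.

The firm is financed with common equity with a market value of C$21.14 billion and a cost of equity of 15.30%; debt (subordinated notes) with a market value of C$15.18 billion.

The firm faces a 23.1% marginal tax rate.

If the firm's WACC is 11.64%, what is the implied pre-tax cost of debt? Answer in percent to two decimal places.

Total capital V = 21.14 + 15.18 = 36.32.
Equity weight = 21.14/36.32 = 0.5820.
Subordinated notes weight = 15.18/36.32 = 0.4180.
Equity contribution = 0.5820 × 15.3% = 8.9053%.
Remaining for debt = 11.64% − 8.9053% = 2.7347%.
Rd × (1 − 23.1%) × 0.4180 = 2.7347%  ⇒  Rd = 8.5085%.

8.51%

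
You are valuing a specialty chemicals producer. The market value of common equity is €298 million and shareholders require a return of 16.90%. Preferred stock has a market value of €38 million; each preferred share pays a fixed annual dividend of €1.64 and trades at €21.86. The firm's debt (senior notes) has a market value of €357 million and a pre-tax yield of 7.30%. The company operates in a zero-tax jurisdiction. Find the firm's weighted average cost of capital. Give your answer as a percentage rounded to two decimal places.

Cost of preferred: Rp = 1.64 / 21.86 = 7.5023%.
Total capital V = 298 + 38 + 357 = 693.
Equity: weight = 298/693 = 0.4300; cost = 16.9%.
Preferred: weight = 38/693 = 0.0548; cost = 7.5023%.
Senior notes: weight = 357/693 = 0.5152; after-tax cost = 7.3% × (1 − 0%) = 7.3000%.
WACC = 0.4300 × 16.9000% + 0.0548 × 7.5023% + 0.5152 × 7.3000% = 11.4392%.

11.44%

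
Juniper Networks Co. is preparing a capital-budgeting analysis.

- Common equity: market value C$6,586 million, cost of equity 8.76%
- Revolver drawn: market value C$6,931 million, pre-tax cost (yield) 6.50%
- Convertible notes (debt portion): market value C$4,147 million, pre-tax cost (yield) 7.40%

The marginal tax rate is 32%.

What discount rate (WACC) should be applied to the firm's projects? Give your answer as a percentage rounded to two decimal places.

Total capital V = 6586 + 6931 + 4147 = 17664.
Equity: weight = 6586/17664 = 0.3728; cost = 8.76%.
Revolver drawn: weight = 6931/17664 = 0.3924; after-tax cost = 6.5% × (1 − 32%) = 4.4200%.
Convertible notes (debt portion): weight = 4147/17664 = 0.2348; after-tax cost = 7.4% × (1 − 32%) = 5.0320%.
WACC = 0.3728 × 8.7600% + 0.3924 × 4.4200% + 0.2348 × 5.0320% = 6.1818%.

6.18%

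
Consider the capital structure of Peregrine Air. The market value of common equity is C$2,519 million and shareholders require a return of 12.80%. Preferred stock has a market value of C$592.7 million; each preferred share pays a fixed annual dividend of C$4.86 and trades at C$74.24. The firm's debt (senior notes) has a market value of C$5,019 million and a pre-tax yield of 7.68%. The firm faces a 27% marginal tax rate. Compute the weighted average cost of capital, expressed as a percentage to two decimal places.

Cost of preferred: Rp = 4.86 / 74.24 = 6.5463%.
Total capital V = 2519 + 592.7 + 5019 = 8130.7.
Equity: weight = 2519/8130.7 = 0.3098; cost = 12.8%.
Preferred: weight = 592.7/8130.7 = 0.0729; cost = 6.5463%.
Senior notes: weight = 5019/8130.7 = 0.6173; after-tax cost = 7.68% × (1 − 27%) = 5.6064%.
WACC = 0.3098 × 12.8000% + 0.0729 × 6.5463% + 0.6173 × 5.6064% = 7.9036%.

7.90%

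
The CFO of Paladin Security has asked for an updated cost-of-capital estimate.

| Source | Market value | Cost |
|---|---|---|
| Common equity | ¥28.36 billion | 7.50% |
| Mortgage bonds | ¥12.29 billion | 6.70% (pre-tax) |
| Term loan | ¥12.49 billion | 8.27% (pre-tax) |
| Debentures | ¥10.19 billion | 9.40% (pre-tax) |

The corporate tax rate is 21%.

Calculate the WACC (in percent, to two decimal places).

6.87%

Total capital V = 28.36 + 12.29 + 12.49 + 10.19 = 63.33.
Equity: weight = 28.36/63.33 = 0.4478; cost = 7.5%.
Mortgage bonds: weight = 12.29/63.33 = 0.1941; after-tax cost = 6.7% × (1 − 21%) = 5.2930%.
Term loan: weight = 12.49/63.33 = 0.1972; after-tax cost = 8.27% × (1 − 21%) = 6.5333%.
Debentures: weight = 10.19/63.33 = 0.1609; after-tax cost = 9.4% × (1 − 21%) = 7.4260%.
WACC = 0.4478 × 7.5000% + 0.1941 × 5.2930% + 0.1972 × 6.5333% + 0.1609 × 7.4260% = 6.8691%.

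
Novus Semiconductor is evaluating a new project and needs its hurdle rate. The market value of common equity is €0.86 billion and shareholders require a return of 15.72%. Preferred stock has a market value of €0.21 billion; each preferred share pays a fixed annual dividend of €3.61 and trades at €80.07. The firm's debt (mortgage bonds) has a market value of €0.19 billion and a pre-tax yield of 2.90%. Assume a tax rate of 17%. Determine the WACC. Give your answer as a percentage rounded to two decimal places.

11.84%

Cost of preferred: Rp = 3.61 / 80.07 = 4.5086%.
Total capital V = 0.86 + 0.21 + 0.19 = 1.26.
Equity: weight = 0.86/1.26 = 0.6825; cost = 15.72%.
Preferred: weight = 0.21/1.26 = 0.1667; cost = 4.5086%.
Mortgage bonds: weight = 0.19/1.26 = 0.1508; after-tax cost = 2.9% × (1 − 17%) = 2.4070%.
WACC = 0.6825 × 15.7200% + 0.1667 × 4.5086% + 0.1508 × 2.4070% = 11.8439%.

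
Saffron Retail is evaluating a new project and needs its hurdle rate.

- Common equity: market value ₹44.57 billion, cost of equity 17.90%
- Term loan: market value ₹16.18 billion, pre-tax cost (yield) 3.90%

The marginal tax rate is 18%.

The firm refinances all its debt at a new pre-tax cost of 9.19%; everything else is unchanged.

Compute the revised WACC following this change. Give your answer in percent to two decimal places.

15.14%

After the change:
Total capital V = 44.57 + 16.18 = 60.75.
Equity: weight = 44.57/60.75 = 0.7337; cost = 17.9%.
Term loan: weight = 16.18/60.75 = 0.2663; after-tax cost = 9.19% × (1 − 18%) = 7.5358%.
WACC = 0.7337 × 17.9000% + 0.2663 × 7.5358% = 15.1396%.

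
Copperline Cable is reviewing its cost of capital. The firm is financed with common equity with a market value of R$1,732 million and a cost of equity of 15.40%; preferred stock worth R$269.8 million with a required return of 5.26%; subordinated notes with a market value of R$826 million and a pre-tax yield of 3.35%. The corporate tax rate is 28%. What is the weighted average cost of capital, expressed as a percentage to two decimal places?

10.64%

Total capital V = 1732 + 269.8 + 826 = 2827.8.
Equity: weight = 1732/2827.8 = 0.6125; cost = 15.4%.
Preferred: weight = 269.8/2827.8 = 0.0954; cost = 5.26%.
Subordinated notes: weight = 826/2827.8 = 0.2921; after-tax cost = 3.35% × (1 − 28%) = 2.4120%.
WACC = 0.6125 × 15.4000% + 0.0954 × 5.2600% + 0.2921 × 2.4120% = 10.6388%.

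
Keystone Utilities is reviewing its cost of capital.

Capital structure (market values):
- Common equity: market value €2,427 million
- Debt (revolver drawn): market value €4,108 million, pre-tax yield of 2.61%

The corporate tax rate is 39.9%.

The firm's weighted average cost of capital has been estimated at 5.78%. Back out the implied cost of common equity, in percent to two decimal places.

Total capital V = 2427 + 4108 = 6535.
Equity weight = 2427/6535 = 0.3714.
Revolver drawn weight = 4108/6535 = 0.6286.
Debt contribution = 0.6286 × 2.61% × (1 − 39.9%) = 0.9861%.
Required equity contribution = 5.78% − 0.9861% = 4.7939%.
Re = 4.7939% / 0.3714 = 12.9083%.

12.91%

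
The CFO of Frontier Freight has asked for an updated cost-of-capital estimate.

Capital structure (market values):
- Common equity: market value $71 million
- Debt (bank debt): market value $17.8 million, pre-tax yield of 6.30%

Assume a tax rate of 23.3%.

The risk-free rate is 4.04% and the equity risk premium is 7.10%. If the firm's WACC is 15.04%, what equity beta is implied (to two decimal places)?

Total capital V = 71 + 17.8 = 88.8.
Equity weight = 71/88.8 = 0.7995.
Bank debt weight = 17.8/88.8 = 0.2005.
Debt contribution = 0.2005 × 6.3% × (1 − 23.3%) = 0.9686%.
Required equity contribution = 15.04% − 0.9686% = 14.0714%  ⇒  Re = 17.5992%.
CAPM: 17.5992% = 4.04% + β × 7.1%  ⇒  β = 1.9097.

1.91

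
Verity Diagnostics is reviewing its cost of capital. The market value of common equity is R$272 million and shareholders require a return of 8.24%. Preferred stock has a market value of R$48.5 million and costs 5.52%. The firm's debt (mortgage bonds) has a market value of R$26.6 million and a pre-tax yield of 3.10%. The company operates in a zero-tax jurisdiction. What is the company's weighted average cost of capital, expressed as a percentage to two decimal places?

Total capital V = 272 + 48.5 + 26.6 = 347.1.
Equity: weight = 272/347.1 = 0.7836; cost = 8.24%.
Preferred: weight = 48.5/347.1 = 0.1397; cost = 5.52%.
Mortgage bonds: weight = 26.6/347.1 = 0.0766; after-tax cost = 3.1% × (1 − 0%) = 3.1000%.
WACC = 0.7836 × 8.2400% + 0.1397 × 5.5200% + 0.0766 × 3.1000% = 7.4660%.

7.47%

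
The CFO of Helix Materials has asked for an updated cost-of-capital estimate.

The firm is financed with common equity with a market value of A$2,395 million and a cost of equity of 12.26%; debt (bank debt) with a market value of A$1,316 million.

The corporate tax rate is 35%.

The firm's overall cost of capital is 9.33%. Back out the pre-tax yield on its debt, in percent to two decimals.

6.15%

Total capital V = 2395 + 1316 = 3711.
Equity weight = 2395/3711 = 0.6454.
Bank debt weight = 1316/3711 = 0.3546.
Equity contribution = 0.6454 × 12.26% = 7.9123%.
Remaining for debt = 9.33% − 7.9123% = 1.4177%.
Rd × (1 − 35%) × 0.3546 = 1.4177%  ⇒  Rd = 6.1503%.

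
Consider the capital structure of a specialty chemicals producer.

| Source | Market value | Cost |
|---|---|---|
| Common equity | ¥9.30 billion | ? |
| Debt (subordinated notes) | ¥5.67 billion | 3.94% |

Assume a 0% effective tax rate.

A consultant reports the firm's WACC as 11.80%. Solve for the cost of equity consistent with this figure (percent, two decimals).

Total capital V = 9.3 + 5.67 = 14.97.
Equity weight = 9.3/14.97 = 0.6212.
Subordinated notes weight = 5.67/14.97 = 0.3788.
Debt contribution = 0.3788 × 3.94% × (1 − 0%) = 1.4923%.
Required equity contribution = 11.8% − 1.4923% = 10.3077%.
Re = 10.3077% / 0.6212 = 16.5921%.

16.59%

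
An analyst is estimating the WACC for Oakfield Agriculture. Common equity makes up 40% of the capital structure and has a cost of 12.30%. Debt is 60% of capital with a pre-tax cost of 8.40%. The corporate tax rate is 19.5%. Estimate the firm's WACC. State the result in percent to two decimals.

After-tax cost of debt = 8.4% × (1 − 19.5%) = 6.7620%.
WACC = 0.400 × 12.3000% + 0.600 × 6.7620% = 8.9772%.

8.98%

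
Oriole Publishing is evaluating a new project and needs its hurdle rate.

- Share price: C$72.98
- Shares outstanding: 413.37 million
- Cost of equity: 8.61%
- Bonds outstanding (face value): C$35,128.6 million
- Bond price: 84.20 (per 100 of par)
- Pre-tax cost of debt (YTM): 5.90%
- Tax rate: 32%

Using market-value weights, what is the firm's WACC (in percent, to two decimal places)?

6.33%

Market value of equity E = 72.98 × 413.37m = 30167.7426m. Market value of debt D = 35128.6m × 84.2/100 = 29578.2812m.
Total capital V = 30167.7426 + 29578.2812 = 59746.0238.
Equity: weight = 30167.7426/59746.0238 = 0.5049; cost = 8.61%.
Bonds outstanding: weight = 29578.2812/59746.0238 = 0.4951; after-tax cost = 5.9% × (1 − 32%) = 4.0120%.
WACC = 0.5049 × 8.6100% + 0.4951 × 4.0120% = 6.3337%.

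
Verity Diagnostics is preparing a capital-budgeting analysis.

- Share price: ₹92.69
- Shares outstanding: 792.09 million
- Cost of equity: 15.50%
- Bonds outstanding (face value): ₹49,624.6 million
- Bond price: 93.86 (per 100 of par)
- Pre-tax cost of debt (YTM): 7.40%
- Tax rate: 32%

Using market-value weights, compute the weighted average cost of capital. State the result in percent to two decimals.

Market value of equity E = 92.69 × 792.09m = 73418.8221m. Market value of debt D = 49624.6m × 93.86/100 = 46577.64956m.
Total capital V = 73418.8221 + 46577.64956 = 119996.47166.
Equity: weight = 73418.8221/119996.47166 = 0.6118; cost = 15.5%.
Bonds outstanding: weight = 46577.64956/119996.47166 = 0.3882; after-tax cost = 7.4% × (1 − 32%) = 5.0320%.
WACC = 0.6118 × 15.5000% + 0.3882 × 5.0320% = 11.4368%.

11.44%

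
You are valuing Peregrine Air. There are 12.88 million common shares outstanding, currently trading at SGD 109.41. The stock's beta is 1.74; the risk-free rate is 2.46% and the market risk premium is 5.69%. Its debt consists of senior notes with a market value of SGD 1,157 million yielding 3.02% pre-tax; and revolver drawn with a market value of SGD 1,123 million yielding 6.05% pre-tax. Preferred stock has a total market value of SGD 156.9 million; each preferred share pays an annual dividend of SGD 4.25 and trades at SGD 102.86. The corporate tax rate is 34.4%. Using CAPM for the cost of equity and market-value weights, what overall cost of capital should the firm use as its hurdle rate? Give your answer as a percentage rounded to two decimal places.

Cost of equity via CAPM: Re = 2.46% + 1.74 × 5.69% = 12.3606%.
Cost of preferred: Rp = 4.25 / 102.86 = 4.1318%.
Market value of equity E = 109.41 × 12.88m = 1409.2008m.
Total capital V = 1409.2008 + 156.9 + 1157 + 1123 = 3846.1008.
Equity: weight = 1409.2008/3846.1008 = 0.3664; cost = 12.3606%.
Preferred: weight = 156.9/3846.1008 = 0.0408; cost = 4.1318%.
Senior notes: weight = 1157/3846.1008 = 0.3008; after-tax cost = 3.02% × (1 − 34.4%) = 1.9811%.
Revolver drawn: weight = 1123/3846.1008 = 0.2920; after-tax cost = 6.05% × (1 − 34.4%) = 3.9688%.
WACC = 0.3664 × 12.3606% + 0.0408 × 4.1318% + 0.3008 × 1.9811% + 0.2920 × 3.9688% = 6.4522%.

6.45%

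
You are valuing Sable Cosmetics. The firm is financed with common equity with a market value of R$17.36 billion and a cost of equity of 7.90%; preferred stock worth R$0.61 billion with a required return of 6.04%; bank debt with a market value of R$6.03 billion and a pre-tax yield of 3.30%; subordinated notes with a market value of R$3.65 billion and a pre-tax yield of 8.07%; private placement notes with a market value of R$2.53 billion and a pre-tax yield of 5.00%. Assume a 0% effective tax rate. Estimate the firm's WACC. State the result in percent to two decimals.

Total capital V = 17.36 + 0.61 + 6.03 + 3.65 + 2.53 = 30.18.
Equity: weight = 17.36/30.18 = 0.5752; cost = 7.9%.
Preferred: weight = 0.61/30.18 = 0.0202; cost = 6.04%.
Bank debt: weight = 6.03/30.18 = 0.1998; after-tax cost = 3.3% × (1 − 0%) = 3.3000%.
Subordinated notes: weight = 3.65/30.18 = 0.1209; after-tax cost = 8.07% × (1 − 0%) = 8.0700%.
Private placement notes: weight = 2.53/30.18 = 0.0838; after-tax cost = 5% × (1 − 0%) = 5.0000%.
WACC = 0.5752 × 7.9000% + 0.0202 × 6.0400% + 0.1998 × 3.3000% + 0.1209 × 8.0700% + 0.0838 × 5.0000% = 6.7208%.

6.72%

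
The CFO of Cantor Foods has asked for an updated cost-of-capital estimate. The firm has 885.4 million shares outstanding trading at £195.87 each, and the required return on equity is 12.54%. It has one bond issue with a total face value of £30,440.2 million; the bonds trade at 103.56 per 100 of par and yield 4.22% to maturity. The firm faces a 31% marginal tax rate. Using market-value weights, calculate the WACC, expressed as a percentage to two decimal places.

11.06%

Market value of equity E = 195.87 × 885.4m = 173423.298m. Market value of debt D = 30440.2m × 103.56/100 = 31523.87112m.
Total capital V = 173423.298 + 31523.87112 = 204947.16912.
Equity: weight = 173423.298/204947.16912 = 0.8462; cost = 12.54%.
Bonds outstanding: weight = 31523.87112/204947.16912 = 0.1538; after-tax cost = 4.22% × (1 − 31%) = 2.9118%.
WACC = 0.8462 × 12.5400% + 0.1538 × 2.9118% = 11.0590%.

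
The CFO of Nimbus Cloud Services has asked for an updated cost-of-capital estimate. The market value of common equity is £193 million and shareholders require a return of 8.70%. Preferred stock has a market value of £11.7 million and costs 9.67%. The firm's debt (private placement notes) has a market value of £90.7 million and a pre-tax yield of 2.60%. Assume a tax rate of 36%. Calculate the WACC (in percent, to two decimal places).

6.58%

Total capital V = 193 + 11.7 + 90.7 = 295.4.
Equity: weight = 193/295.4 = 0.6534; cost = 8.7%.
Preferred: weight = 11.7/295.4 = 0.0396; cost = 9.67%.
Private placement notes: weight = 90.7/295.4 = 0.3070; after-tax cost = 2.6% × (1 − 36%) = 1.6640%.
WACC = 0.6534 × 8.7000% + 0.0396 × 9.6700% + 0.3070 × 1.6640% = 6.5781%.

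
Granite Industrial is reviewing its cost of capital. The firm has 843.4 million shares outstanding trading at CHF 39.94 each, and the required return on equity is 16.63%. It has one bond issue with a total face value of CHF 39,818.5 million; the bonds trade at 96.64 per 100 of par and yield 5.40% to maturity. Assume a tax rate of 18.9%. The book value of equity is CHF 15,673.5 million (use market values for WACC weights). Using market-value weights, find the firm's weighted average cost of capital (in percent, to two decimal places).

Market value of equity E = 39.94 × 843.4m = 33685.396m. Market value of debt D = 39818.5m × 96.64/100 = 38480.5984m.
Total capital V = 33685.396 + 38480.5984 = 72165.9944.
Equity: weight = 33685.396/72165.9944 = 0.4668; cost = 16.63%.
Bonds outstanding: weight = 38480.5984/72165.9944 = 0.5332; after-tax cost = 5.4% × (1 − 18.9%) = 4.3794%.
WACC = 0.4668 × 16.6300% + 0.5332 × 4.3794% = 10.0977%.

10.10%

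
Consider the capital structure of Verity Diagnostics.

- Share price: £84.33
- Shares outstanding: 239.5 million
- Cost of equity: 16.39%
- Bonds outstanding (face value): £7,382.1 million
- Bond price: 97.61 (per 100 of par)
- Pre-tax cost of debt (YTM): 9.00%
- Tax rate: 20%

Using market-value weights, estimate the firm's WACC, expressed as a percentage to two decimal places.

Market value of equity E = 84.33 × 239.5m = 20197.035m. Market value of debt D = 7382.1m × 97.61/100 = 7205.66781m.
Total capital V = 20197.035 + 7205.66781 = 27402.70281.
Equity: weight = 20197.035/27402.70281 = 0.7370; cost = 16.39%.
Bonds outstanding: weight = 7205.66781/27402.70281 = 0.2630; after-tax cost = 9% × (1 − 20%) = 7.2000%.
WACC = 0.7370 × 16.3900% + 0.2630 × 7.2000% = 13.9734%.

13.97%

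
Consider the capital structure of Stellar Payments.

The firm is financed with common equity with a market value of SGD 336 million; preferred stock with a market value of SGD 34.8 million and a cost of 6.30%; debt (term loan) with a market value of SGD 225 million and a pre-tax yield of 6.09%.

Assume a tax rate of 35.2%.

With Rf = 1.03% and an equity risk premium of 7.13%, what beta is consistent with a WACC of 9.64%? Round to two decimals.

1.79

Total capital V = 336 + 34.8 + 225 = 595.8.
Equity weight = 336/595.8 = 0.5639.
Preferred weight = 34.8/595.8 = 0.0584.
Term loan weight = 225/595.8 = 0.3776.
Debt contribution = 0.3776 × 6.09% × (1 − 35.2%) = 1.4903%.
Preferred contribution = 0.0584 × 6.3% = 0.3680%.
Required equity contribution = 9.64% − 1.8583% = 7.7817%  ⇒  Re = 13.7987%.
CAPM: 13.7987% = 1.03% + β × 7.13%  ⇒  β = 1.7908.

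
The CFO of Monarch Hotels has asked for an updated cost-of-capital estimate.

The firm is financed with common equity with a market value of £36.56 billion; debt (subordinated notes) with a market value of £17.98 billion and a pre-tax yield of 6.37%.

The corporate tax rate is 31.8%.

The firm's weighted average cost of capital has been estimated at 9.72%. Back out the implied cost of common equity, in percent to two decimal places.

12.36%

Total capital V = 36.56 + 17.98 = 54.54.
Equity weight = 36.56/54.54 = 0.6703.
Subordinated notes weight = 17.98/54.54 = 0.3297.
Debt contribution = 0.3297 × 6.37% × (1 − 31.8%) = 1.4322%.
Required equity contribution = 9.72% − 1.4322% = 8.2878%.
Re = 8.2878% / 0.6703 = 12.3637%.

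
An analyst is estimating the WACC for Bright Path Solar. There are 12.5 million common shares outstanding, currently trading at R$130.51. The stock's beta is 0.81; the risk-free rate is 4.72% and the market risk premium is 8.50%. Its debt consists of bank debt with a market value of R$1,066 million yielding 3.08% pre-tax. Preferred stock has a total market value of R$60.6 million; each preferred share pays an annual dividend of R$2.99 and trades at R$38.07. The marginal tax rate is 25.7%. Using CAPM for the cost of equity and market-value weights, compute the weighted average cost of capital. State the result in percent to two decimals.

7.92%

Cost of equity via CAPM: Re = 4.72% + 0.81 × 8.5% = 11.6050%.
Cost of preferred: Rp = 2.99 / 38.07 = 7.8540%.
Market value of equity E = 130.51 × 12.5m = 1631.375m.
Total capital V = 1631.375 + 60.6 + 1066 = 2757.975.
Equity: weight = 1631.375/2757.975 = 0.5915; cost = 11.605%.
Preferred: weight = 60.6/2757.975 = 0.0220; cost = 7.854%.
Bank debt: weight = 1066/2757.975 = 0.3865; after-tax cost = 3.08% × (1 − 25.7%) = 2.2884%.
WACC = 0.5915 × 11.6050% + 0.0220 × 7.8540% + 0.3865 × 2.2884% = 7.9216%.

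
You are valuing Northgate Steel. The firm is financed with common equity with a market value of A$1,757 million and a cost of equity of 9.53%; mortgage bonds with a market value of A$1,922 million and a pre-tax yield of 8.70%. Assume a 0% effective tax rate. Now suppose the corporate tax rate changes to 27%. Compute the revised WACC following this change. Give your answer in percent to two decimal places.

After the change:
Total capital V = 1757 + 1922 = 3679.
Equity: weight = 1757/3679 = 0.4776; cost = 9.53%.
Mortgage bonds: weight = 1922/3679 = 0.5224; after-tax cost = 8.7% × (1 − 27%) = 6.3510%.
WACC = 0.4776 × 9.5300% + 0.5224 × 6.3510% = 7.8692%.

7.87%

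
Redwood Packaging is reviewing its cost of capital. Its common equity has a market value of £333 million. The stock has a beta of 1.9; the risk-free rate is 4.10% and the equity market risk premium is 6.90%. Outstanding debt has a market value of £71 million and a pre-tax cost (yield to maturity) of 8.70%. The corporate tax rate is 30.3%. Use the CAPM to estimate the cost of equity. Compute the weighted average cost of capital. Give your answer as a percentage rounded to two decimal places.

Cost of equity via CAPM: Re = 4.1% + 1.9 × 6.9% = 17.2100%.
Total capital V = 333 + 71 = 404.
Equity: weight = 333/404 = 0.8243; cost = 17.21%.
Debt: weight = 71/404 = 0.1757; after-tax cost = 8.7% × (1 − 30.3%) = 6.0639%.
WACC = 0.8243 × 17.2100% + 0.1757 × 6.0639% = 15.2512%.

15.25%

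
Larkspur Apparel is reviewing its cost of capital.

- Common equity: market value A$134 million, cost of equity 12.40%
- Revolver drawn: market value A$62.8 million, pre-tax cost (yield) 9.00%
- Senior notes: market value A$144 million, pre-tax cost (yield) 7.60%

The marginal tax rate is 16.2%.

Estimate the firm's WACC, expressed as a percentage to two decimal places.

Total capital V = 134 + 62.8 + 144 = 340.8.
Equity: weight = 134/340.8 = 0.3932; cost = 12.4%.
Revolver drawn: weight = 62.8/340.8 = 0.1843; after-tax cost = 9% × (1 − 16.2%) = 7.5420%.
Senior notes: weight = 144/340.8 = 0.4225; after-tax cost = 7.6% × (1 − 16.2%) = 6.3688%.
WACC = 0.3932 × 12.4000% + 0.1843 × 7.5420% + 0.4225 × 6.3688% = 8.9564%.

8.96%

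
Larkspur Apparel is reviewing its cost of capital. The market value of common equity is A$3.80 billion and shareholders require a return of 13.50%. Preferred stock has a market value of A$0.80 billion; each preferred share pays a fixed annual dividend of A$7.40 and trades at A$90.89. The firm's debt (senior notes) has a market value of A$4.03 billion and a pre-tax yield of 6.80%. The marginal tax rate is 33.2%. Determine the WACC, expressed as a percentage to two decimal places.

Cost of preferred: Rp = 7.4 / 90.89 = 8.1417%.
Total capital V = 3.8 + 0.8 + 4.03 = 8.63.
Equity: weight = 3.8/8.63 = 0.4403; cost = 13.5%.
Preferred: weight = 0.8/8.63 = 0.0927; cost = 8.1417%.
Senior notes: weight = 4.03/8.63 = 0.4670; after-tax cost = 6.8% × (1 − 33.2%) = 4.5424%.
WACC = 0.4403 × 13.5000% + 0.0927 × 8.1417% + 0.4670 × 4.5424% = 8.8203%.

8.82%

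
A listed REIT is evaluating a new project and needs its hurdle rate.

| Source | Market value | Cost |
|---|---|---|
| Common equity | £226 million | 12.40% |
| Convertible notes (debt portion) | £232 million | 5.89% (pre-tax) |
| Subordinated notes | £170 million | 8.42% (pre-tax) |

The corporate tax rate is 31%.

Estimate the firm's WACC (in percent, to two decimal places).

Total capital V = 226 + 232 + 170 = 628.
Equity: weight = 226/628 = 0.3599; cost = 12.4%.
Convertible notes (debt portion): weight = 232/628 = 0.3694; after-tax cost = 5.89% × (1 − 31%) = 4.0641%.
Subordinated notes: weight = 170/628 = 0.2707; after-tax cost = 8.42% × (1 − 31%) = 5.8098%.
WACC = 0.3599 × 12.4000% + 0.3694 × 4.0641% + 0.2707 × 5.8098% = 7.5365%.

7.54%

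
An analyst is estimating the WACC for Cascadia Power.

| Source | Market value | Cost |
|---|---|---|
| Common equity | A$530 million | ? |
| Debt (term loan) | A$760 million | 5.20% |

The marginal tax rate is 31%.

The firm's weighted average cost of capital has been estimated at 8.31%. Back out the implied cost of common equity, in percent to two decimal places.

Total capital V = 530 + 760 = 1290.
Equity weight = 530/1290 = 0.4109.
Term loan weight = 760/1290 = 0.5891.
Debt contribution = 0.5891 × 5.2% × (1 − 31%) = 2.1139%.
Required equity contribution = 8.31% − 2.1139% = 6.1961%.
Re = 6.1961% / 0.4109 = 15.0812%.

15.08%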